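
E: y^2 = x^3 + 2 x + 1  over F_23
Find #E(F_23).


For each x in F_23, count y with y^2 = x^3 + 2 x + 1 mod 23:
  x = 0: RHS = 1, y in [1, 22]  -> 2 point(s)
  x = 1: RHS = 4, y in [2, 21]  -> 2 point(s)
  x = 2: RHS = 13, y in [6, 17]  -> 2 point(s)
  x = 4: RHS = 4, y in [2, 21]  -> 2 point(s)
  x = 7: RHS = 13, y in [6, 17]  -> 2 point(s)
  x = 8: RHS = 0, y in [0]  -> 1 point(s)
  x = 9: RHS = 12, y in [9, 14]  -> 2 point(s)
  x = 10: RHS = 9, y in [3, 20]  -> 2 point(s)
  x = 13: RHS = 16, y in [4, 19]  -> 2 point(s)
  x = 14: RHS = 13, y in [6, 17]  -> 2 point(s)
  x = 15: RHS = 2, y in [5, 18]  -> 2 point(s)
  x = 16: RHS = 12, y in [9, 14]  -> 2 point(s)
  x = 17: RHS = 3, y in [7, 16]  -> 2 point(s)
  x = 18: RHS = 4, y in [2, 21]  -> 2 point(s)
  x = 21: RHS = 12, y in [9, 14]  -> 2 point(s)
Affine points: 29. Add the point at infinity: total = 30.

#E(F_23) = 30


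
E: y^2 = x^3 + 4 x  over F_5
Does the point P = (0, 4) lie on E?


Check whether y^2 = x^3 + 4 x + 0 (mod 5) for (x, y) = (0, 4).
LHS: y^2 = 4^2 mod 5 = 1
RHS: x^3 + 4 x + 0 = 0^3 + 4*0 + 0 mod 5 = 0
LHS != RHS

No, not on the curve


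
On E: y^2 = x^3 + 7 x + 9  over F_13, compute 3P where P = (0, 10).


k = 3 = 11_2 (binary, LSB first: 11)
Double-and-add from P = (0, 10):
  bit 0 = 1: acc = O + (0, 10) = (0, 10)
  bit 1 = 1: acc = (0, 10) + (1, 2) = (11, 0)

3P = (11, 0)


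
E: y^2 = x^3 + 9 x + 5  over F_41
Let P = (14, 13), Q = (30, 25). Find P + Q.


P != Q, so use the chord formula.
s = (y2 - y1) / (x2 - x1) = (12) / (16) mod 41 = 11
x3 = s^2 - x1 - x2 mod 41 = 11^2 - 14 - 30 = 36
y3 = s (x1 - x3) - y1 mod 41 = 11 * (14 - 36) - 13 = 32

P + Q = (36, 32)


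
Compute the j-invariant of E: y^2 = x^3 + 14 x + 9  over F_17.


Delta = -16(4 a^3 + 27 b^2) mod 17 = 5
-1728 * (4 a)^3 = -1728 * (4*14)^3 mod 17 = 2
j = 2 * 5^(-1) mod 17 = 14

j = 14 (mod 17)


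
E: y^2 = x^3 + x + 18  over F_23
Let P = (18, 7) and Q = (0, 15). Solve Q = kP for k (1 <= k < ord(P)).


Enumerate multiples of P until we hit Q = (0, 15):
  1P = (18, 7)
  2P = (16, 17)
  3P = (14, 19)
  4P = (0, 8)
  5P = (17, 7)
  6P = (11, 16)
  7P = (21, 10)
  8P = (8, 3)
  9P = (22, 19)
  10P = (15, 2)
  11P = (3, 18)
  12P = (10, 4)
  13P = (7, 0)
  14P = (10, 19)
  15P = (3, 5)
  16P = (15, 21)
  17P = (22, 4)
  18P = (8, 20)
  19P = (21, 13)
  20P = (11, 7)
  21P = (17, 16)
  22P = (0, 15)
Match found at i = 22.

k = 22


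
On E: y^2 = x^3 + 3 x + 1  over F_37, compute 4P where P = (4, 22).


k = 4 = 100_2 (binary, LSB first: 001)
Double-and-add from P = (4, 22):
  bit 0 = 0: acc unchanged = O
  bit 1 = 0: acc unchanged = O
  bit 2 = 1: acc = O + (33, 6) = (33, 6)

4P = (33, 6)


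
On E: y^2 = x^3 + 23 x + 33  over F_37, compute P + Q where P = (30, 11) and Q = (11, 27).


P != Q, so use the chord formula.
s = (y2 - y1) / (x2 - x1) = (16) / (18) mod 37 = 5
x3 = s^2 - x1 - x2 mod 37 = 5^2 - 30 - 11 = 21
y3 = s (x1 - x3) - y1 mod 37 = 5 * (30 - 21) - 11 = 34

P + Q = (21, 34)


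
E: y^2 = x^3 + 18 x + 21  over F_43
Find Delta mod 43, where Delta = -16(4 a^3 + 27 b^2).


4 a^3 + 27 b^2 = 4*18^3 + 27*21^2 = 23328 + 11907 = 35235
Delta = -16 * (35235) = -563760
Delta mod 43 = 13

Delta = 13 (mod 43)


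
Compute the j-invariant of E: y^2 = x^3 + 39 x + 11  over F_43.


Delta = -16(4 a^3 + 27 b^2) mod 43 = 27
-1728 * (4 a)^3 = -1728 * (4*39)^3 mod 43 = 2
j = 2 * 27^(-1) mod 43 = 16

j = 16 (mod 43)


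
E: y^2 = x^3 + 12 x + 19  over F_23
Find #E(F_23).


For each x in F_23, count y with y^2 = x^3 + 12 x + 19 mod 23:
  x = 1: RHS = 9, y in [3, 20]  -> 2 point(s)
  x = 3: RHS = 13, y in [6, 17]  -> 2 point(s)
  x = 4: RHS = 16, y in [4, 19]  -> 2 point(s)
  x = 6: RHS = 8, y in [10, 13]  -> 2 point(s)
  x = 7: RHS = 9, y in [3, 20]  -> 2 point(s)
  x = 8: RHS = 6, y in [11, 12]  -> 2 point(s)
  x = 10: RHS = 12, y in [9, 14]  -> 2 point(s)
  x = 13: RHS = 3, y in [7, 16]  -> 2 point(s)
  x = 15: RHS = 9, y in [3, 20]  -> 2 point(s)
  x = 16: RHS = 6, y in [11, 12]  -> 2 point(s)
  x = 18: RHS = 18, y in [8, 15]  -> 2 point(s)
  x = 20: RHS = 2, y in [5, 18]  -> 2 point(s)
  x = 22: RHS = 6, y in [11, 12]  -> 2 point(s)
Affine points: 26. Add the point at infinity: total = 27.

#E(F_23) = 27


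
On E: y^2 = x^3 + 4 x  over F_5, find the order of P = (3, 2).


Compute successive multiples of P until we hit O:
  1P = (3, 2)
  2P = (0, 0)
  3P = (3, 3)
  4P = O

ord(P) = 4


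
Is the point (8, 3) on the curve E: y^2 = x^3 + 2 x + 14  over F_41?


Check whether y^2 = x^3 + 2 x + 14 (mod 41) for (x, y) = (8, 3).
LHS: y^2 = 3^2 mod 41 = 9
RHS: x^3 + 2 x + 14 = 8^3 + 2*8 + 14 mod 41 = 9
LHS = RHS

Yes, on the curve


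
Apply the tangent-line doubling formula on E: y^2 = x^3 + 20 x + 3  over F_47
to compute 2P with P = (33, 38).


Doubling: s = (3 x1^2 + a) / (2 y1)
s = (3*33^2 + 20) / (2*38) mod 47 = 8
x3 = s^2 - 2 x1 mod 47 = 8^2 - 2*33 = 45
y3 = s (x1 - x3) - y1 mod 47 = 8 * (33 - 45) - 38 = 7

2P = (45, 7)


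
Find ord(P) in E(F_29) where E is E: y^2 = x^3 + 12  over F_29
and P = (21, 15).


Compute successive multiples of P until we hit O:
  1P = (21, 15)
  2P = (21, 14)
  3P = O

ord(P) = 3


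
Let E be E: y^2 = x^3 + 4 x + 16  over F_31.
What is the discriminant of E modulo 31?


4 a^3 + 27 b^2 = 4*4^3 + 27*16^2 = 256 + 6912 = 7168
Delta = -16 * (7168) = -114688
Delta mod 31 = 12

Delta = 12 (mod 31)


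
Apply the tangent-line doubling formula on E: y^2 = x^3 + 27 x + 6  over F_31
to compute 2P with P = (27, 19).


Doubling: s = (3 x1^2 + a) / (2 y1)
s = (3*27^2 + 27) / (2*19) mod 31 = 24
x3 = s^2 - 2 x1 mod 31 = 24^2 - 2*27 = 26
y3 = s (x1 - x3) - y1 mod 31 = 24 * (27 - 26) - 19 = 5

2P = (26, 5)


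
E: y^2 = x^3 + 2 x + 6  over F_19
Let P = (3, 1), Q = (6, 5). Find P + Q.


P != Q, so use the chord formula.
s = (y2 - y1) / (x2 - x1) = (4) / (3) mod 19 = 14
x3 = s^2 - x1 - x2 mod 19 = 14^2 - 3 - 6 = 16
y3 = s (x1 - x3) - y1 mod 19 = 14 * (3 - 16) - 1 = 7

P + Q = (16, 7)


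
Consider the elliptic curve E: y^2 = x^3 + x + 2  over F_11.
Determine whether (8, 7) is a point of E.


Check whether y^2 = x^3 + 1 x + 2 (mod 11) for (x, y) = (8, 7).
LHS: y^2 = 7^2 mod 11 = 5
RHS: x^3 + 1 x + 2 = 8^3 + 1*8 + 2 mod 11 = 5
LHS = RHS

Yes, on the curve


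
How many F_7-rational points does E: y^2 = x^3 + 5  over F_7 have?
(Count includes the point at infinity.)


For each x in F_7, count y with y^2 = x^3 + 0 x + 5 mod 7:
  x = 3: RHS = 4, y in [2, 5]  -> 2 point(s)
  x = 5: RHS = 4, y in [2, 5]  -> 2 point(s)
  x = 6: RHS = 4, y in [2, 5]  -> 2 point(s)
Affine points: 6. Add the point at infinity: total = 7.

#E(F_7) = 7


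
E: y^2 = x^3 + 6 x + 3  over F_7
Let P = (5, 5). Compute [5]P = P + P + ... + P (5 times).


k = 5 = 101_2 (binary, LSB first: 101)
Double-and-add from P = (5, 5):
  bit 0 = 1: acc = O + (5, 5) = (5, 5)
  bit 1 = 0: acc unchanged = (5, 5)
  bit 2 = 1: acc = (5, 5) + (5, 5) = (5, 2)

5P = (5, 2)


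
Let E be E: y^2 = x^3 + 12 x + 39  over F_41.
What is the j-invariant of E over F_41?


Delta = -16(4 a^3 + 27 b^2) mod 41 = 20
-1728 * (4 a)^3 = -1728 * (4*12)^3 mod 41 = 33
j = 33 * 20^(-1) mod 41 = 16

j = 16 (mod 41)


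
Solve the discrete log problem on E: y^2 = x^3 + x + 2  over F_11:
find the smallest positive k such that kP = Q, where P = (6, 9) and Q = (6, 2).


Enumerate multiples of P until we hit Q = (6, 2):
  1P = (6, 9)
  2P = (8, 7)
  3P = (9, 5)
  4P = (10, 0)
  5P = (9, 6)
  6P = (8, 4)
  7P = (6, 2)
Match found at i = 7.

k = 7


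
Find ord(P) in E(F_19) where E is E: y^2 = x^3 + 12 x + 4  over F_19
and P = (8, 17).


Compute successive multiples of P until we hit O:
  1P = (8, 17)
  2P = (1, 6)
  3P = (2, 6)
  4P = (15, 5)
  5P = (16, 13)
  6P = (0, 17)
  7P = (11, 2)
  8P = (6, 11)
  ... (continuing to 23P)
  23P = O

ord(P) = 23


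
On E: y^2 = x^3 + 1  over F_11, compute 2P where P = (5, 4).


Doubling: s = (3 x1^2 + a) / (2 y1)
s = (3*5^2 + 0) / (2*4) mod 11 = 8
x3 = s^2 - 2 x1 mod 11 = 8^2 - 2*5 = 10
y3 = s (x1 - x3) - y1 mod 11 = 8 * (5 - 10) - 4 = 0

2P = (10, 0)


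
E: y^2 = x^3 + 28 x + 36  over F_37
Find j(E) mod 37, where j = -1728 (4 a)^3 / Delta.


Delta = -16(4 a^3 + 27 b^2) mod 37 = 11
-1728 * (4 a)^3 = -1728 * (4*28)^3 mod 37 = 11
j = 11 * 11^(-1) mod 37 = 1

j = 1 (mod 37)


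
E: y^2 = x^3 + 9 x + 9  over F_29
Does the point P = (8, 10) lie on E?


Check whether y^2 = x^3 + 9 x + 9 (mod 29) for (x, y) = (8, 10).
LHS: y^2 = 10^2 mod 29 = 13
RHS: x^3 + 9 x + 9 = 8^3 + 9*8 + 9 mod 29 = 13
LHS = RHS

Yes, on the curve


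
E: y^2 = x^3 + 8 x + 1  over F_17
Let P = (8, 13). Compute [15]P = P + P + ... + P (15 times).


k = 15 = 1111_2 (binary, LSB first: 1111)
Double-and-add from P = (8, 13):
  bit 0 = 1: acc = O + (8, 13) = (8, 13)
  bit 1 = 1: acc = (8, 13) + (14, 1) = (16, 3)
  bit 2 = 1: acc = (16, 3) + (2, 5) = (7, 3)
  bit 3 = 1: acc = (7, 3) + (0, 16) = (2, 12)

15P = (2, 12)


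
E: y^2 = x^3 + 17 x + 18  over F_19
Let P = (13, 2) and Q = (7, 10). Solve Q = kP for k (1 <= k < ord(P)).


Enumerate multiples of P until we hit Q = (7, 10):
  1P = (13, 2)
  2P = (16, 4)
  3P = (1, 6)
  4P = (3, 1)
  5P = (7, 10)
Match found at i = 5.

k = 5


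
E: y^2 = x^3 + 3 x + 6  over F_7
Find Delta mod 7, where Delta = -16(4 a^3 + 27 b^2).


4 a^3 + 27 b^2 = 4*3^3 + 27*6^2 = 108 + 972 = 1080
Delta = -16 * (1080) = -17280
Delta mod 7 = 3

Delta = 3 (mod 7)


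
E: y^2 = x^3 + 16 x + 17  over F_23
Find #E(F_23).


For each x in F_23, count y with y^2 = x^3 + 16 x + 17 mod 23:
  x = 3: RHS = 0, y in [0]  -> 1 point(s)
  x = 7: RHS = 12, y in [9, 14]  -> 2 point(s)
  x = 8: RHS = 13, y in [6, 17]  -> 2 point(s)
  x = 9: RHS = 16, y in [4, 19]  -> 2 point(s)
  x = 10: RHS = 4, y in [2, 21]  -> 2 point(s)
  x = 11: RHS = 6, y in [11, 12]  -> 2 point(s)
  x = 14: RHS = 18, y in [8, 15]  -> 2 point(s)
  x = 17: RHS = 4, y in [2, 21]  -> 2 point(s)
  x = 19: RHS = 4, y in [2, 21]  -> 2 point(s)
  x = 21: RHS = 0, y in [0]  -> 1 point(s)
  x = 22: RHS = 0, y in [0]  -> 1 point(s)
Affine points: 19. Add the point at infinity: total = 20.

#E(F_23) = 20


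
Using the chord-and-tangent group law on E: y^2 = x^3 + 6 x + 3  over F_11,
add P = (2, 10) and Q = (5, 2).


P != Q, so use the chord formula.
s = (y2 - y1) / (x2 - x1) = (3) / (3) mod 11 = 1
x3 = s^2 - x1 - x2 mod 11 = 1^2 - 2 - 5 = 5
y3 = s (x1 - x3) - y1 mod 11 = 1 * (2 - 5) - 10 = 9

P + Q = (5, 9)


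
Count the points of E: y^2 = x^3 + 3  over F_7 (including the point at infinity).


For each x in F_7, count y with y^2 = x^3 + 0 x + 3 mod 7:
  x = 1: RHS = 4, y in [2, 5]  -> 2 point(s)
  x = 2: RHS = 4, y in [2, 5]  -> 2 point(s)
  x = 3: RHS = 2, y in [3, 4]  -> 2 point(s)
  x = 4: RHS = 4, y in [2, 5]  -> 2 point(s)
  x = 5: RHS = 2, y in [3, 4]  -> 2 point(s)
  x = 6: RHS = 2, y in [3, 4]  -> 2 point(s)
Affine points: 12. Add the point at infinity: total = 13.

#E(F_7) = 13


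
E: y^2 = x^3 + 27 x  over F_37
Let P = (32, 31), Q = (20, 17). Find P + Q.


P != Q, so use the chord formula.
s = (y2 - y1) / (x2 - x1) = (23) / (25) mod 37 = 32
x3 = s^2 - x1 - x2 mod 37 = 32^2 - 32 - 20 = 10
y3 = s (x1 - x3) - y1 mod 37 = 32 * (32 - 10) - 31 = 7

P + Q = (10, 7)


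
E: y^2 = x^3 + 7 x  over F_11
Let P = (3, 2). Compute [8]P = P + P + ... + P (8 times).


k = 8 = 1000_2 (binary, LSB first: 0001)
Double-and-add from P = (3, 2):
  bit 0 = 0: acc unchanged = O
  bit 1 = 0: acc unchanged = O
  bit 2 = 0: acc unchanged = O
  bit 3 = 1: acc = O + (3, 9) = (3, 9)

8P = (3, 9)


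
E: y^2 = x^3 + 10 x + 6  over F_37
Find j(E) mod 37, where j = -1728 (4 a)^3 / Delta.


Delta = -16(4 a^3 + 27 b^2) mod 37 = 35
-1728 * (4 a)^3 = -1728 * (4*10)^3 mod 37 = 1
j = 1 * 35^(-1) mod 37 = 18

j = 18 (mod 37)


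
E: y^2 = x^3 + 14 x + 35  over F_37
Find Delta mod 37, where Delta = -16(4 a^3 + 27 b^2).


4 a^3 + 27 b^2 = 4*14^3 + 27*35^2 = 10976 + 33075 = 44051
Delta = -16 * (44051) = -704816
Delta mod 37 = 34

Delta = 34 (mod 37)


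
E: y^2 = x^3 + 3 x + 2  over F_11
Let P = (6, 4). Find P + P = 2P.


Doubling: s = (3 x1^2 + a) / (2 y1)
s = (3*6^2 + 3) / (2*4) mod 11 = 7
x3 = s^2 - 2 x1 mod 11 = 7^2 - 2*6 = 4
y3 = s (x1 - x3) - y1 mod 11 = 7 * (6 - 4) - 4 = 10

2P = (4, 10)


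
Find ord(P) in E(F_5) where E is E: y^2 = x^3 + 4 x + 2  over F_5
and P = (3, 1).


Compute successive multiples of P until we hit O:
  1P = (3, 1)
  2P = (3, 4)
  3P = O

ord(P) = 3


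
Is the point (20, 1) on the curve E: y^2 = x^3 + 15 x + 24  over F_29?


Check whether y^2 = x^3 + 15 x + 24 (mod 29) for (x, y) = (20, 1).
LHS: y^2 = 1^2 mod 29 = 1
RHS: x^3 + 15 x + 24 = 20^3 + 15*20 + 24 mod 29 = 1
LHS = RHS

Yes, on the curve


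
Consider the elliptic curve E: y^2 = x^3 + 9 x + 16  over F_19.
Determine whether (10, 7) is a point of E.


Check whether y^2 = x^3 + 9 x + 16 (mod 19) for (x, y) = (10, 7).
LHS: y^2 = 7^2 mod 19 = 11
RHS: x^3 + 9 x + 16 = 10^3 + 9*10 + 16 mod 19 = 4
LHS != RHS

No, not on the curve


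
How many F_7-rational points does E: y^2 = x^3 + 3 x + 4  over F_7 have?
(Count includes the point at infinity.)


For each x in F_7, count y with y^2 = x^3 + 3 x + 4 mod 7:
  x = 0: RHS = 4, y in [2, 5]  -> 2 point(s)
  x = 1: RHS = 1, y in [1, 6]  -> 2 point(s)
  x = 2: RHS = 4, y in [2, 5]  -> 2 point(s)
  x = 5: RHS = 4, y in [2, 5]  -> 2 point(s)
  x = 6: RHS = 0, y in [0]  -> 1 point(s)
Affine points: 9. Add the point at infinity: total = 10.

#E(F_7) = 10


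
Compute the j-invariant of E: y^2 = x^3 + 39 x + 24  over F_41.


Delta = -16(4 a^3 + 27 b^2) mod 41 = 17
-1728 * (4 a)^3 = -1728 * (4*39)^3 mod 41 = 38
j = 38 * 17^(-1) mod 41 = 36

j = 36 (mod 41)


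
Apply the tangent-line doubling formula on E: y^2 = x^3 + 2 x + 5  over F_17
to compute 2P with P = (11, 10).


Doubling: s = (3 x1^2 + a) / (2 y1)
s = (3*11^2 + 2) / (2*10) mod 17 = 14
x3 = s^2 - 2 x1 mod 17 = 14^2 - 2*11 = 4
y3 = s (x1 - x3) - y1 mod 17 = 14 * (11 - 4) - 10 = 3

2P = (4, 3)


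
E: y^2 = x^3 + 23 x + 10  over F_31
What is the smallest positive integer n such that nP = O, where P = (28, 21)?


Compute successive multiples of P until we hit O:
  1P = (28, 21)
  2P = (20, 21)
  3P = (14, 10)
  4P = (29, 7)
  5P = (15, 14)
  6P = (7, 7)
  7P = (24, 23)
  8P = (18, 5)
  ... (continuing to 19P)
  19P = O

ord(P) = 19


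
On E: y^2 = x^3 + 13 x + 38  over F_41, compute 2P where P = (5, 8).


k = 2 = 10_2 (binary, LSB first: 01)
Double-and-add from P = (5, 8):
  bit 0 = 0: acc unchanged = O
  bit 1 = 1: acc = O + (10, 26) = (10, 26)

2P = (10, 26)


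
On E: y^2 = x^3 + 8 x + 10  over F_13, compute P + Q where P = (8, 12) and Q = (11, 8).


P != Q, so use the chord formula.
s = (y2 - y1) / (x2 - x1) = (9) / (3) mod 13 = 3
x3 = s^2 - x1 - x2 mod 13 = 3^2 - 8 - 11 = 3
y3 = s (x1 - x3) - y1 mod 13 = 3 * (8 - 3) - 12 = 3

P + Q = (3, 3)


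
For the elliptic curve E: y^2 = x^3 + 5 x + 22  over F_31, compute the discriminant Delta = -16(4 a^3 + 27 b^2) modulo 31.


4 a^3 + 27 b^2 = 4*5^3 + 27*22^2 = 500 + 13068 = 13568
Delta = -16 * (13568) = -217088
Delta mod 31 = 5

Delta = 5 (mod 31)


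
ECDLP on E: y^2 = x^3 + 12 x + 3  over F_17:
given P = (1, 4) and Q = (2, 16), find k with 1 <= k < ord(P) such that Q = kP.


Enumerate multiples of P until we hit Q = (2, 16):
  1P = (1, 4)
  2P = (14, 12)
  3P = (6, 6)
  4P = (2, 16)
Match found at i = 4.

k = 4


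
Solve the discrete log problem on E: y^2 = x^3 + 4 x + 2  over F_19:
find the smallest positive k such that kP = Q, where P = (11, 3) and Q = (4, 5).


Enumerate multiples of P until we hit Q = (4, 5):
  1P = (11, 3)
  2P = (17, 10)
  3P = (14, 3)
  4P = (13, 16)
  5P = (4, 14)
  6P = (15, 6)
  7P = (9, 8)
  8P = (10, 4)
  9P = (18, 4)
  10P = (16, 18)
  11P = (1, 8)
  12P = (12, 7)
  13P = (12, 12)
  14P = (1, 11)
  15P = (16, 1)
  16P = (18, 15)
  17P = (10, 15)
  18P = (9, 11)
  19P = (15, 13)
  20P = (4, 5)
Match found at i = 20.

k = 20


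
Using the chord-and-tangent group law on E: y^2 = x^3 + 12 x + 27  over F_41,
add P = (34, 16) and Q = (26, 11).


P != Q, so use the chord formula.
s = (y2 - y1) / (x2 - x1) = (36) / (33) mod 41 = 16
x3 = s^2 - x1 - x2 mod 41 = 16^2 - 34 - 26 = 32
y3 = s (x1 - x3) - y1 mod 41 = 16 * (34 - 32) - 16 = 16

P + Q = (32, 16)


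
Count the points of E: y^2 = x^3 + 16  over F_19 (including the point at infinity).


For each x in F_19, count y with y^2 = x^3 + 0 x + 16 mod 19:
  x = 0: RHS = 16, y in [4, 15]  -> 2 point(s)
  x = 1: RHS = 17, y in [6, 13]  -> 2 point(s)
  x = 2: RHS = 5, y in [9, 10]  -> 2 point(s)
  x = 3: RHS = 5, y in [9, 10]  -> 2 point(s)
  x = 4: RHS = 4, y in [2, 17]  -> 2 point(s)
  x = 6: RHS = 4, y in [2, 17]  -> 2 point(s)
  x = 7: RHS = 17, y in [6, 13]  -> 2 point(s)
  x = 9: RHS = 4, y in [2, 17]  -> 2 point(s)
  x = 10: RHS = 9, y in [3, 16]  -> 2 point(s)
  x = 11: RHS = 17, y in [6, 13]  -> 2 point(s)
  x = 13: RHS = 9, y in [3, 16]  -> 2 point(s)
  x = 14: RHS = 5, y in [9, 10]  -> 2 point(s)
  x = 15: RHS = 9, y in [3, 16]  -> 2 point(s)
Affine points: 26. Add the point at infinity: total = 27.

#E(F_19) = 27


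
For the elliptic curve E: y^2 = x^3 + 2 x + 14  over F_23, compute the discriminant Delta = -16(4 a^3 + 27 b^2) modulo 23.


4 a^3 + 27 b^2 = 4*2^3 + 27*14^2 = 32 + 5292 = 5324
Delta = -16 * (5324) = -85184
Delta mod 23 = 8

Delta = 8 (mod 23)


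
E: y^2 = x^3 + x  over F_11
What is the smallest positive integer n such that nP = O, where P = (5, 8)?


Compute successive multiples of P until we hit O:
  1P = (5, 8)
  2P = (5, 3)
  3P = O

ord(P) = 3


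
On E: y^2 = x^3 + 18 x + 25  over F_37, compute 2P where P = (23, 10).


Doubling: s = (3 x1^2 + a) / (2 y1)
s = (3*23^2 + 18) / (2*10) mod 37 = 34
x3 = s^2 - 2 x1 mod 37 = 34^2 - 2*23 = 0
y3 = s (x1 - x3) - y1 mod 37 = 34 * (23 - 0) - 10 = 32

2P = (0, 32)


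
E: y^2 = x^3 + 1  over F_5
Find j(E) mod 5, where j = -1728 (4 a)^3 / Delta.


Delta = -16(4 a^3 + 27 b^2) mod 5 = 3
-1728 * (4 a)^3 = -1728 * (4*0)^3 mod 5 = 0
j = 0 * 3^(-1) mod 5 = 0

j = 0 (mod 5)


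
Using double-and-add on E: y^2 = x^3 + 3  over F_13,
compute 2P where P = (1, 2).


k = 2 = 10_2 (binary, LSB first: 01)
Double-and-add from P = (1, 2):
  bit 0 = 0: acc unchanged = O
  bit 1 = 1: acc = O + (1, 11) = (1, 11)

2P = (1, 11)


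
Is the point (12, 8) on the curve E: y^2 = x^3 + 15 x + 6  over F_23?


Check whether y^2 = x^3 + 15 x + 6 (mod 23) for (x, y) = (12, 8).
LHS: y^2 = 8^2 mod 23 = 18
RHS: x^3 + 15 x + 6 = 12^3 + 15*12 + 6 mod 23 = 5
LHS != RHS

No, not on the curve


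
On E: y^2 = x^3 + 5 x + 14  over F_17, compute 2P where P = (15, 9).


Doubling: s = (3 x1^2 + a) / (2 y1)
s = (3*15^2 + 5) / (2*9) mod 17 = 0
x3 = s^2 - 2 x1 mod 17 = 0^2 - 2*15 = 4
y3 = s (x1 - x3) - y1 mod 17 = 0 * (15 - 4) - 9 = 8

2P = (4, 8)


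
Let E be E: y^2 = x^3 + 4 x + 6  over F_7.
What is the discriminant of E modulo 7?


4 a^3 + 27 b^2 = 4*4^3 + 27*6^2 = 256 + 972 = 1228
Delta = -16 * (1228) = -19648
Delta mod 7 = 1

Delta = 1 (mod 7)


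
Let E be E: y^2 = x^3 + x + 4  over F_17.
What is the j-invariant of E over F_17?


Delta = -16(4 a^3 + 27 b^2) mod 17 = 11
-1728 * (4 a)^3 = -1728 * (4*1)^3 mod 17 = 10
j = 10 * 11^(-1) mod 17 = 4

j = 4 (mod 17)


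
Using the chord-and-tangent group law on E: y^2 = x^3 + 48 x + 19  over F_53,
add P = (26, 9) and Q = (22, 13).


P != Q, so use the chord formula.
s = (y2 - y1) / (x2 - x1) = (4) / (49) mod 53 = 52
x3 = s^2 - x1 - x2 mod 53 = 52^2 - 26 - 22 = 6
y3 = s (x1 - x3) - y1 mod 53 = 52 * (26 - 6) - 9 = 24

P + Q = (6, 24)


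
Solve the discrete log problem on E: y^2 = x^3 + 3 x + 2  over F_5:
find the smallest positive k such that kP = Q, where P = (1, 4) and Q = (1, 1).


Enumerate multiples of P until we hit Q = (1, 1):
  1P = (1, 4)
  2P = (2, 4)
  3P = (2, 1)
  4P = (1, 1)
Match found at i = 4.

k = 4


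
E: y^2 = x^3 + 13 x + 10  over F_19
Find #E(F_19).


For each x in F_19, count y with y^2 = x^3 + 13 x + 10 mod 19:
  x = 1: RHS = 5, y in [9, 10]  -> 2 point(s)
  x = 2: RHS = 6, y in [5, 14]  -> 2 point(s)
  x = 3: RHS = 0, y in [0]  -> 1 point(s)
  x = 6: RHS = 0, y in [0]  -> 1 point(s)
  x = 7: RHS = 7, y in [8, 11]  -> 2 point(s)
  x = 9: RHS = 1, y in [1, 18]  -> 2 point(s)
  x = 10: RHS = 0, y in [0]  -> 1 point(s)
  x = 13: RHS = 1, y in [1, 18]  -> 2 point(s)
  x = 16: RHS = 1, y in [1, 18]  -> 2 point(s)
Affine points: 15. Add the point at infinity: total = 16.

#E(F_19) = 16


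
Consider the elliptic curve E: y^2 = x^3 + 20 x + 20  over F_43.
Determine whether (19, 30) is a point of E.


Check whether y^2 = x^3 + 20 x + 20 (mod 43) for (x, y) = (19, 30).
LHS: y^2 = 30^2 mod 43 = 40
RHS: x^3 + 20 x + 20 = 19^3 + 20*19 + 20 mod 43 = 35
LHS != RHS

No, not on the curve


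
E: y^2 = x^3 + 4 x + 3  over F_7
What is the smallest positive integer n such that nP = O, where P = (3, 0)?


Compute successive multiples of P until we hit O:
  1P = (3, 0)
  2P = O

ord(P) = 2


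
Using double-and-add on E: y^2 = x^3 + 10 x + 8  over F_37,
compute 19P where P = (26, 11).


k = 19 = 10011_2 (binary, LSB first: 11001)
Double-and-add from P = (26, 11):
  bit 0 = 1: acc = O + (26, 11) = (26, 11)
  bit 1 = 1: acc = (26, 11) + (25, 11) = (23, 26)
  bit 2 = 0: acc unchanged = (23, 26)
  bit 3 = 0: acc unchanged = (23, 26)
  bit 4 = 1: acc = (23, 26) + (2, 6) = (2, 31)

19P = (2, 31)


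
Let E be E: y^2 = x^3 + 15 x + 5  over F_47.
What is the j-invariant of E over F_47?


Delta = -16(4 a^3 + 27 b^2) mod 47 = 22
-1728 * (4 a)^3 = -1728 * (4*15)^3 mod 47 = 9
j = 9 * 22^(-1) mod 47 = 41

j = 41 (mod 47)


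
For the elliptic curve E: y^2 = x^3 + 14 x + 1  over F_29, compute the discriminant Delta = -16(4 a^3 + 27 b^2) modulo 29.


4 a^3 + 27 b^2 = 4*14^3 + 27*1^2 = 10976 + 27 = 11003
Delta = -16 * (11003) = -176048
Delta mod 29 = 11

Delta = 11 (mod 29)


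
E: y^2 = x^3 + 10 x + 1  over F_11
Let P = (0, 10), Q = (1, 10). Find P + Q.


P != Q, so use the chord formula.
s = (y2 - y1) / (x2 - x1) = (0) / (1) mod 11 = 0
x3 = s^2 - x1 - x2 mod 11 = 0^2 - 0 - 1 = 10
y3 = s (x1 - x3) - y1 mod 11 = 0 * (0 - 10) - 10 = 1

P + Q = (10, 1)


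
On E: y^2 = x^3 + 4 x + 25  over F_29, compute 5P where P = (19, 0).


k = 5 = 101_2 (binary, LSB first: 101)
Double-and-add from P = (19, 0):
  bit 0 = 1: acc = O + (19, 0) = (19, 0)
  bit 1 = 0: acc unchanged = (19, 0)
  bit 2 = 1: acc = (19, 0) + O = (19, 0)

5P = (19, 0)


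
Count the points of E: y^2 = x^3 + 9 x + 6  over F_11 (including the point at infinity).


For each x in F_11, count y with y^2 = x^3 + 9 x + 6 mod 11:
  x = 1: RHS = 5, y in [4, 7]  -> 2 point(s)
  x = 3: RHS = 5, y in [4, 7]  -> 2 point(s)
  x = 5: RHS = 0, y in [0]  -> 1 point(s)
  x = 6: RHS = 1, y in [1, 10]  -> 2 point(s)
  x = 7: RHS = 5, y in [4, 7]  -> 2 point(s)
Affine points: 9. Add the point at infinity: total = 10.

#E(F_11) = 10


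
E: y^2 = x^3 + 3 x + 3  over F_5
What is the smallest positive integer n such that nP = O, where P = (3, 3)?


Compute successive multiples of P until we hit O:
  1P = (3, 3)
  2P = (4, 2)
  3P = (4, 3)
  4P = (3, 2)
  5P = O

ord(P) = 5


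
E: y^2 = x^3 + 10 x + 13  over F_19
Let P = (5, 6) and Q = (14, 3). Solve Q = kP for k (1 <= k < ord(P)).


Enumerate multiples of P until we hit Q = (14, 3):
  1P = (5, 6)
  2P = (6, 17)
  3P = (15, 17)
  4P = (8, 4)
  5P = (17, 2)
  6P = (14, 16)
  7P = (1, 9)
  8P = (10, 12)
  9P = (10, 7)
  10P = (1, 10)
  11P = (14, 3)
Match found at i = 11.

k = 11


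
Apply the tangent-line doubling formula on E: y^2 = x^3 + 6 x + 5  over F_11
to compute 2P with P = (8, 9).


Doubling: s = (3 x1^2 + a) / (2 y1)
s = (3*8^2 + 6) / (2*9) mod 11 = 0
x3 = s^2 - 2 x1 mod 11 = 0^2 - 2*8 = 6
y3 = s (x1 - x3) - y1 mod 11 = 0 * (8 - 6) - 9 = 2

2P = (6, 2)


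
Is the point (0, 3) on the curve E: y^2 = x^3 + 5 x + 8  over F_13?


Check whether y^2 = x^3 + 5 x + 8 (mod 13) for (x, y) = (0, 3).
LHS: y^2 = 3^2 mod 13 = 9
RHS: x^3 + 5 x + 8 = 0^3 + 5*0 + 8 mod 13 = 8
LHS != RHS

No, not on the curve


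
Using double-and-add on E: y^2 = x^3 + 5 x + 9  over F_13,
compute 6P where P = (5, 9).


k = 6 = 110_2 (binary, LSB first: 011)
Double-and-add from P = (5, 9):
  bit 0 = 0: acc unchanged = O
  bit 1 = 1: acc = O + (12, 9) = (12, 9)
  bit 2 = 1: acc = (12, 9) + (3, 8) = (7, 6)

6P = (7, 6)


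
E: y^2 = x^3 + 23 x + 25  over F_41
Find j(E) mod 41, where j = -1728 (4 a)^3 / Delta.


Delta = -16(4 a^3 + 27 b^2) mod 41 = 10
-1728 * (4 a)^3 = -1728 * (4*23)^3 mod 41 = 27
j = 27 * 10^(-1) mod 41 = 15

j = 15 (mod 41)


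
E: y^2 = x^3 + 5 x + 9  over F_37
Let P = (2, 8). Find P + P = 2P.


Doubling: s = (3 x1^2 + a) / (2 y1)
s = (3*2^2 + 5) / (2*8) mod 37 = 8
x3 = s^2 - 2 x1 mod 37 = 8^2 - 2*2 = 23
y3 = s (x1 - x3) - y1 mod 37 = 8 * (2 - 23) - 8 = 9

2P = (23, 9)


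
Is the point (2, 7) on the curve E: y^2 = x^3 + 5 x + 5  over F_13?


Check whether y^2 = x^3 + 5 x + 5 (mod 13) for (x, y) = (2, 7).
LHS: y^2 = 7^2 mod 13 = 10
RHS: x^3 + 5 x + 5 = 2^3 + 5*2 + 5 mod 13 = 10
LHS = RHS

Yes, on the curve


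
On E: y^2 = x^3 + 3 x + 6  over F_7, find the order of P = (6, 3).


Compute successive multiples of P until we hit O:
  1P = (6, 3)
  2P = (3, 0)
  3P = (6, 4)
  4P = O

ord(P) = 4


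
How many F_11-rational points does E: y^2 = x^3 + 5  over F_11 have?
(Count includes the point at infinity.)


For each x in F_11, count y with y^2 = x^3 + 0 x + 5 mod 11:
  x = 0: RHS = 5, y in [4, 7]  -> 2 point(s)
  x = 4: RHS = 3, y in [5, 6]  -> 2 point(s)
  x = 5: RHS = 9, y in [3, 8]  -> 2 point(s)
  x = 6: RHS = 1, y in [1, 10]  -> 2 point(s)
  x = 8: RHS = 0, y in [0]  -> 1 point(s)
  x = 10: RHS = 4, y in [2, 9]  -> 2 point(s)
Affine points: 11. Add the point at infinity: total = 12.

#E(F_11) = 12


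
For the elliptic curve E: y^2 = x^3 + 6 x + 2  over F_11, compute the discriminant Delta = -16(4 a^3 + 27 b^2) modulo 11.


4 a^3 + 27 b^2 = 4*6^3 + 27*2^2 = 864 + 108 = 972
Delta = -16 * (972) = -15552
Delta mod 11 = 2

Delta = 2 (mod 11)


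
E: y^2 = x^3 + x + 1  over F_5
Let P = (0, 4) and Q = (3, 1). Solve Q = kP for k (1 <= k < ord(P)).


Enumerate multiples of P until we hit Q = (3, 1):
  1P = (0, 4)
  2P = (4, 3)
  3P = (2, 4)
  4P = (3, 1)
Match found at i = 4.

k = 4


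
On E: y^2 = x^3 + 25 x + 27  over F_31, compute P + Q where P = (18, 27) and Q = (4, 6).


P != Q, so use the chord formula.
s = (y2 - y1) / (x2 - x1) = (10) / (17) mod 31 = 17
x3 = s^2 - x1 - x2 mod 31 = 17^2 - 18 - 4 = 19
y3 = s (x1 - x3) - y1 mod 31 = 17 * (18 - 19) - 27 = 18

P + Q = (19, 18)


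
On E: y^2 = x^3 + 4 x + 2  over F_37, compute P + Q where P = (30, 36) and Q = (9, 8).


P != Q, so use the chord formula.
s = (y2 - y1) / (x2 - x1) = (9) / (16) mod 37 = 26
x3 = s^2 - x1 - x2 mod 37 = 26^2 - 30 - 9 = 8
y3 = s (x1 - x3) - y1 mod 37 = 26 * (30 - 8) - 36 = 18

P + Q = (8, 18)


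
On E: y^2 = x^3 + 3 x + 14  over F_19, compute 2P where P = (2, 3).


Doubling: s = (3 x1^2 + a) / (2 y1)
s = (3*2^2 + 3) / (2*3) mod 19 = 12
x3 = s^2 - 2 x1 mod 19 = 12^2 - 2*2 = 7
y3 = s (x1 - x3) - y1 mod 19 = 12 * (2 - 7) - 3 = 13

2P = (7, 13)


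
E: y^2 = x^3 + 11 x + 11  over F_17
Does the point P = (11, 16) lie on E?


Check whether y^2 = x^3 + 11 x + 11 (mod 17) for (x, y) = (11, 16).
LHS: y^2 = 16^2 mod 17 = 1
RHS: x^3 + 11 x + 11 = 11^3 + 11*11 + 11 mod 17 = 1
LHS = RHS

Yes, on the curve


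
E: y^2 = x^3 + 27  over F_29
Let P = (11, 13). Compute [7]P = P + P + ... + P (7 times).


k = 7 = 111_2 (binary, LSB first: 111)
Double-and-add from P = (11, 13):
  bit 0 = 1: acc = O + (11, 13) = (11, 13)
  bit 1 = 1: acc = (11, 13) + (3, 5) = (16, 11)
  bit 2 = 1: acc = (16, 11) + (1, 12) = (16, 18)

7P = (16, 18)


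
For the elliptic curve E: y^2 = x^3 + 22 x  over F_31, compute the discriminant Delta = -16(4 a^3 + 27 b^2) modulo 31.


4 a^3 + 27 b^2 = 4*22^3 + 27*0^2 = 42592 + 0 = 42592
Delta = -16 * (42592) = -681472
Delta mod 31 = 1

Delta = 1 (mod 31)


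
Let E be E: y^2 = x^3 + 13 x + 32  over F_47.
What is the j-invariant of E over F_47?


Delta = -16(4 a^3 + 27 b^2) mod 47 = 12
-1728 * (4 a)^3 = -1728 * (4*13)^3 mod 47 = 12
j = 12 * 12^(-1) mod 47 = 1

j = 1 (mod 47)


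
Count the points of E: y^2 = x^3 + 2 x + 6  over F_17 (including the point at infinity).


For each x in F_17, count y with y^2 = x^3 + 2 x + 6 mod 17:
  x = 1: RHS = 9, y in [3, 14]  -> 2 point(s)
  x = 2: RHS = 1, y in [1, 16]  -> 2 point(s)
  x = 6: RHS = 13, y in [8, 9]  -> 2 point(s)
  x = 11: RHS = 16, y in [4, 13]  -> 2 point(s)
  x = 13: RHS = 2, y in [6, 11]  -> 2 point(s)
Affine points: 10. Add the point at infinity: total = 11.

#E(F_17) = 11


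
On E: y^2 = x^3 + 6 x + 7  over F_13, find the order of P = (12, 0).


Compute successive multiples of P until we hit O:
  1P = (12, 0)
  2P = O

ord(P) = 2


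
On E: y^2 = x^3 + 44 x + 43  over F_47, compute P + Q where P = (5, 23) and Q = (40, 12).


P != Q, so use the chord formula.
s = (y2 - y1) / (x2 - x1) = (36) / (35) mod 47 = 44
x3 = s^2 - x1 - x2 mod 47 = 44^2 - 5 - 40 = 11
y3 = s (x1 - x3) - y1 mod 47 = 44 * (5 - 11) - 23 = 42

P + Q = (11, 42)


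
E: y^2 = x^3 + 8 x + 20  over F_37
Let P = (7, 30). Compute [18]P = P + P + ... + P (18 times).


k = 18 = 10010_2 (binary, LSB first: 01001)
Double-and-add from P = (7, 30):
  bit 0 = 0: acc unchanged = O
  bit 1 = 1: acc = O + (14, 29) = (14, 29)
  bit 2 = 0: acc unchanged = (14, 29)
  bit 3 = 0: acc unchanged = (14, 29)
  bit 4 = 1: acc = (14, 29) + (26, 9) = (8, 35)

18P = (8, 35)


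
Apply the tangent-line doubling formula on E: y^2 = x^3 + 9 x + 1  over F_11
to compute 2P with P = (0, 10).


Doubling: s = (3 x1^2 + a) / (2 y1)
s = (3*0^2 + 9) / (2*10) mod 11 = 1
x3 = s^2 - 2 x1 mod 11 = 1^2 - 2*0 = 1
y3 = s (x1 - x3) - y1 mod 11 = 1 * (0 - 1) - 10 = 0

2P = (1, 0)


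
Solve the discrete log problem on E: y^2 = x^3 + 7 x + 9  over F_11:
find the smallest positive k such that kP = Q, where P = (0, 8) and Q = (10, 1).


Enumerate multiples of P until we hit Q = (10, 1):
  1P = (0, 8)
  2P = (9, 8)
  3P = (2, 3)
  4P = (7, 4)
  5P = (5, 9)
  6P = (10, 1)
Match found at i = 6.

k = 6


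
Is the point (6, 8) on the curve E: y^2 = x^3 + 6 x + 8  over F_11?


Check whether y^2 = x^3 + 6 x + 8 (mod 11) for (x, y) = (6, 8).
LHS: y^2 = 8^2 mod 11 = 9
RHS: x^3 + 6 x + 8 = 6^3 + 6*6 + 8 mod 11 = 7
LHS != RHS

No, not on the curve


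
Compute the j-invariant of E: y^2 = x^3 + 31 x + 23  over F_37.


Delta = -16(4 a^3 + 27 b^2) mod 37 = 7
-1728 * (4 a)^3 = -1728 * (4*31)^3 mod 37 = 6
j = 6 * 7^(-1) mod 37 = 22

j = 22 (mod 37)


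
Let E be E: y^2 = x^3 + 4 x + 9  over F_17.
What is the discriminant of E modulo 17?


4 a^3 + 27 b^2 = 4*4^3 + 27*9^2 = 256 + 2187 = 2443
Delta = -16 * (2443) = -39088
Delta mod 17 = 12

Delta = 12 (mod 17)


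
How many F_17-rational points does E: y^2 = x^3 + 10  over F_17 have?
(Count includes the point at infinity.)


For each x in F_17, count y with y^2 = x^3 + 0 x + 10 mod 17:
  x = 2: RHS = 1, y in [1, 16]  -> 2 point(s)
  x = 5: RHS = 16, y in [4, 13]  -> 2 point(s)
  x = 7: RHS = 13, y in [8, 9]  -> 2 point(s)
  x = 9: RHS = 8, y in [5, 12]  -> 2 point(s)
  x = 11: RHS = 15, y in [7, 10]  -> 2 point(s)
  x = 12: RHS = 4, y in [2, 15]  -> 2 point(s)
  x = 14: RHS = 0, y in [0]  -> 1 point(s)
  x = 15: RHS = 2, y in [6, 11]  -> 2 point(s)
  x = 16: RHS = 9, y in [3, 14]  -> 2 point(s)
Affine points: 17. Add the point at infinity: total = 18.

#E(F_17) = 18


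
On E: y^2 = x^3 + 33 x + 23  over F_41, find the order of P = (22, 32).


Compute successive multiples of P until we hit O:
  1P = (22, 32)
  2P = (28, 12)
  3P = (34, 8)
  4P = (30, 25)
  5P = (25, 27)
  6P = (15, 11)
  7P = (13, 36)
  8P = (31, 13)
  ... (continuing to 44P)
  44P = O

ord(P) = 44


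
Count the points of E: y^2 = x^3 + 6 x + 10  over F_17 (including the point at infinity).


For each x in F_17, count y with y^2 = x^3 + 6 x + 10 mod 17:
  x = 1: RHS = 0, y in [0]  -> 1 point(s)
  x = 2: RHS = 13, y in [8, 9]  -> 2 point(s)
  x = 3: RHS = 4, y in [2, 15]  -> 2 point(s)
  x = 4: RHS = 13, y in [8, 9]  -> 2 point(s)
  x = 7: RHS = 4, y in [2, 15]  -> 2 point(s)
  x = 8: RHS = 9, y in [3, 14]  -> 2 point(s)
  x = 10: RHS = 16, y in [4, 13]  -> 2 point(s)
  x = 11: RHS = 13, y in [8, 9]  -> 2 point(s)
  x = 12: RHS = 8, y in [5, 12]  -> 2 point(s)
  x = 14: RHS = 16, y in [4, 13]  -> 2 point(s)
Affine points: 19. Add the point at infinity: total = 20.

#E(F_17) = 20


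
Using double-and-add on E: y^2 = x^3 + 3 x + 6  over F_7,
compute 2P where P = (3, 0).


k = 2 = 10_2 (binary, LSB first: 01)
Double-and-add from P = (3, 0):
  bit 0 = 0: acc unchanged = O
  bit 1 = 1: acc = O + O = O

2P = O


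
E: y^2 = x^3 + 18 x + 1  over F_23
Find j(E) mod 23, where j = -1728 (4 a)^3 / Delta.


Delta = -16(4 a^3 + 27 b^2) mod 23 = 1
-1728 * (4 a)^3 = -1728 * (4*18)^3 mod 23 = 11
j = 11 * 1^(-1) mod 23 = 11

j = 11 (mod 23)


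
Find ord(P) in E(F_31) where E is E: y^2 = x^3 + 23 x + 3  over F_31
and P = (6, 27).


Compute successive multiples of P until we hit O:
  1P = (6, 27)
  2P = (28, 0)
  3P = (6, 4)
  4P = O

ord(P) = 4


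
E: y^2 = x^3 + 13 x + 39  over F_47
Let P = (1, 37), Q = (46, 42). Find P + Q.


P != Q, so use the chord formula.
s = (y2 - y1) / (x2 - x1) = (5) / (45) mod 47 = 21
x3 = s^2 - x1 - x2 mod 47 = 21^2 - 1 - 46 = 18
y3 = s (x1 - x3) - y1 mod 47 = 21 * (1 - 18) - 37 = 29

P + Q = (18, 29)


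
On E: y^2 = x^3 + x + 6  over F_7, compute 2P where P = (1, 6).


Doubling: s = (3 x1^2 + a) / (2 y1)
s = (3*1^2 + 1) / (2*6) mod 7 = 5
x3 = s^2 - 2 x1 mod 7 = 5^2 - 2*1 = 2
y3 = s (x1 - x3) - y1 mod 7 = 5 * (1 - 2) - 6 = 3

2P = (2, 3)


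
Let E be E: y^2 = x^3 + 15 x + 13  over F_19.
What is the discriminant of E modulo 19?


4 a^3 + 27 b^2 = 4*15^3 + 27*13^2 = 13500 + 4563 = 18063
Delta = -16 * (18063) = -289008
Delta mod 19 = 1

Delta = 1 (mod 19)


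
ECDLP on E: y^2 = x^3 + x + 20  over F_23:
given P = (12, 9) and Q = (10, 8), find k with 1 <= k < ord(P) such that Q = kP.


Enumerate multiples of P until we hit Q = (10, 8):
  1P = (12, 9)
  2P = (7, 18)
  3P = (10, 15)
  4P = (10, 8)
Match found at i = 4.

k = 4


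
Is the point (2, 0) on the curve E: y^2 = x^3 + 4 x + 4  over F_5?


Check whether y^2 = x^3 + 4 x + 4 (mod 5) for (x, y) = (2, 0).
LHS: y^2 = 0^2 mod 5 = 0
RHS: x^3 + 4 x + 4 = 2^3 + 4*2 + 4 mod 5 = 0
LHS = RHS

Yes, on the curve


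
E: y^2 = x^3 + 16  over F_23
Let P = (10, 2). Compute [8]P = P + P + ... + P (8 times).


k = 8 = 1000_2 (binary, LSB first: 0001)
Double-and-add from P = (10, 2):
  bit 0 = 0: acc unchanged = O
  bit 1 = 0: acc unchanged = O
  bit 2 = 0: acc unchanged = O
  bit 3 = 1: acc = O + (0, 19) = (0, 19)

8P = (0, 19)


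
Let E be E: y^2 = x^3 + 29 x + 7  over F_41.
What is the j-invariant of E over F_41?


Delta = -16(4 a^3 + 27 b^2) mod 41 = 3
-1728 * (4 a)^3 = -1728 * (4*29)^3 mod 41 = 8
j = 8 * 3^(-1) mod 41 = 30

j = 30 (mod 41)


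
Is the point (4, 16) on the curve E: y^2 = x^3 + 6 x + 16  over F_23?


Check whether y^2 = x^3 + 6 x + 16 (mod 23) for (x, y) = (4, 16).
LHS: y^2 = 16^2 mod 23 = 3
RHS: x^3 + 6 x + 16 = 4^3 + 6*4 + 16 mod 23 = 12
LHS != RHS

No, not on the curve


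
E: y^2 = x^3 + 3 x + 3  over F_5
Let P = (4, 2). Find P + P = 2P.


Doubling: s = (3 x1^2 + a) / (2 y1)
s = (3*4^2 + 3) / (2*2) mod 5 = 4
x3 = s^2 - 2 x1 mod 5 = 4^2 - 2*4 = 3
y3 = s (x1 - x3) - y1 mod 5 = 4 * (4 - 3) - 2 = 2

2P = (3, 2)


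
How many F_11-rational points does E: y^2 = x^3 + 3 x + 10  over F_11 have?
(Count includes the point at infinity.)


For each x in F_11, count y with y^2 = x^3 + 3 x + 10 mod 11:
  x = 1: RHS = 3, y in [5, 6]  -> 2 point(s)
  x = 4: RHS = 9, y in [3, 8]  -> 2 point(s)
  x = 7: RHS = 0, y in [0]  -> 1 point(s)
Affine points: 5. Add the point at infinity: total = 6.

#E(F_11) = 6


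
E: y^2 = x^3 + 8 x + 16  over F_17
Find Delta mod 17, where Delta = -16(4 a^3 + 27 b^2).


4 a^3 + 27 b^2 = 4*8^3 + 27*16^2 = 2048 + 6912 = 8960
Delta = -16 * (8960) = -143360
Delta mod 17 = 1

Delta = 1 (mod 17)


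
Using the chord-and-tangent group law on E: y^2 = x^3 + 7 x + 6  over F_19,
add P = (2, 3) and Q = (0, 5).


P != Q, so use the chord formula.
s = (y2 - y1) / (x2 - x1) = (2) / (17) mod 19 = 18
x3 = s^2 - x1 - x2 mod 19 = 18^2 - 2 - 0 = 18
y3 = s (x1 - x3) - y1 mod 19 = 18 * (2 - 18) - 3 = 13

P + Q = (18, 13)


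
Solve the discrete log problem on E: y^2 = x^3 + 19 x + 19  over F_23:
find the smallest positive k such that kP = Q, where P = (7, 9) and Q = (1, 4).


Enumerate multiples of P until we hit Q = (1, 4):
  1P = (7, 9)
  2P = (10, 17)
  3P = (8, 19)
  4P = (16, 16)
  5P = (6, 2)
  6P = (13, 18)
  7P = (11, 8)
  8P = (18, 11)
  9P = (14, 19)
  10P = (20, 2)
  11P = (5, 20)
  12P = (1, 4)
Match found at i = 12.

k = 12


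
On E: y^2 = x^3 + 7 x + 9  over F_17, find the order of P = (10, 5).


Compute successive multiples of P until we hit O:
  1P = (10, 5)
  2P = (5, 4)
  3P = (0, 14)
  4P = (9, 6)
  5P = (16, 1)
  6P = (16, 16)
  7P = (9, 11)
  8P = (0, 3)
  ... (continuing to 11P)
  11P = O

ord(P) = 11


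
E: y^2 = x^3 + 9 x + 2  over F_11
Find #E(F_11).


For each x in F_11, count y with y^2 = x^3 + 9 x + 2 mod 11:
  x = 1: RHS = 1, y in [1, 10]  -> 2 point(s)
  x = 3: RHS = 1, y in [1, 10]  -> 2 point(s)
  x = 4: RHS = 3, y in [5, 6]  -> 2 point(s)
  x = 7: RHS = 1, y in [1, 10]  -> 2 point(s)
  x = 8: RHS = 3, y in [5, 6]  -> 2 point(s)
  x = 9: RHS = 9, y in [3, 8]  -> 2 point(s)
  x = 10: RHS = 3, y in [5, 6]  -> 2 point(s)
Affine points: 14. Add the point at infinity: total = 15.

#E(F_11) = 15


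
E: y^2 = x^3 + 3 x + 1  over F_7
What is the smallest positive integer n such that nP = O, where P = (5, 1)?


Compute successive multiples of P until we hit O:
  1P = (5, 1)
  2P = (6, 2)
  3P = (4, 0)
  4P = (6, 5)
  5P = (5, 6)
  6P = O

ord(P) = 6


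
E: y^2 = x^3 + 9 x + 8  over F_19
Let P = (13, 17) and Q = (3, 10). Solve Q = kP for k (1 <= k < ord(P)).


Enumerate multiples of P until we hit Q = (3, 10):
  1P = (13, 17)
  2P = (9, 18)
  3P = (3, 9)
  4P = (12, 18)
  5P = (14, 3)
  6P = (17, 1)
  7P = (5, 8)
  8P = (18, 13)
  9P = (16, 12)
  10P = (16, 7)
  11P = (18, 6)
  12P = (5, 11)
  13P = (17, 18)
  14P = (14, 16)
  15P = (12, 1)
  16P = (3, 10)
Match found at i = 16.

k = 16


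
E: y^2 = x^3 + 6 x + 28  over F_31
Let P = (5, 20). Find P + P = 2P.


Doubling: s = (3 x1^2 + a) / (2 y1)
s = (3*5^2 + 6) / (2*20) mod 31 = 9
x3 = s^2 - 2 x1 mod 31 = 9^2 - 2*5 = 9
y3 = s (x1 - x3) - y1 mod 31 = 9 * (5 - 9) - 20 = 6

2P = (9, 6)


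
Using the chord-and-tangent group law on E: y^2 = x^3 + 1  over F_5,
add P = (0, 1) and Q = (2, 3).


P != Q, so use the chord formula.
s = (y2 - y1) / (x2 - x1) = (2) / (2) mod 5 = 1
x3 = s^2 - x1 - x2 mod 5 = 1^2 - 0 - 2 = 4
y3 = s (x1 - x3) - y1 mod 5 = 1 * (0 - 4) - 1 = 0

P + Q = (4, 0)


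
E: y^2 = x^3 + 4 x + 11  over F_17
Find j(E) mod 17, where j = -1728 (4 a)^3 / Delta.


Delta = -16(4 a^3 + 27 b^2) mod 17 = 4
-1728 * (4 a)^3 = -1728 * (4*4)^3 mod 17 = 11
j = 11 * 4^(-1) mod 17 = 7

j = 7 (mod 17)


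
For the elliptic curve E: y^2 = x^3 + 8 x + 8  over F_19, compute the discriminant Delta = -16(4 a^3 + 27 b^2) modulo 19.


4 a^3 + 27 b^2 = 4*8^3 + 27*8^2 = 2048 + 1728 = 3776
Delta = -16 * (3776) = -60416
Delta mod 19 = 4

Delta = 4 (mod 19)


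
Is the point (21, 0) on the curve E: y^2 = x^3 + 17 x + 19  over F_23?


Check whether y^2 = x^3 + 17 x + 19 (mod 23) for (x, y) = (21, 0).
LHS: y^2 = 0^2 mod 23 = 0
RHS: x^3 + 17 x + 19 = 21^3 + 17*21 + 19 mod 23 = 0
LHS = RHS

Yes, on the curve


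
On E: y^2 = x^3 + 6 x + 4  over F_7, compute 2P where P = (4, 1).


k = 2 = 10_2 (binary, LSB first: 01)
Double-and-add from P = (4, 1):
  bit 0 = 0: acc unchanged = O
  bit 1 = 1: acc = O + (0, 2) = (0, 2)

2P = (0, 2)
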